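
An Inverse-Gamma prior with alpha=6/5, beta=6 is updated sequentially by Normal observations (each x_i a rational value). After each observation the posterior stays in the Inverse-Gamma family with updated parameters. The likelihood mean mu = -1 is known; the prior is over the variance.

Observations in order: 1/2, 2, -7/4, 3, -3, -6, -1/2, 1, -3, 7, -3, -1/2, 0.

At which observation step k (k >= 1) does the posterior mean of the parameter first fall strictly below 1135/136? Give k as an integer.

obs 1: x=1/2 → posterior Inverse-Gamma(17/10, 57/8)
obs 2: x=2 → posterior Inverse-Gamma(11/5, 93/8)
obs 3: x=-7/4 → posterior Inverse-Gamma(27/10, 381/32)
obs 4: x=3 → posterior Inverse-Gamma(16/5, 637/32)
obs 5: x=-3 → posterior Inverse-Gamma(37/10, 701/32)
obs 6: x=-6 → posterior Inverse-Gamma(21/5, 1101/32)
obs 7: x=-1/2 → posterior Inverse-Gamma(47/10, 1105/32)
obs 8: x=1 → posterior Inverse-Gamma(26/5, 1169/32)
obs 9: x=-3 → posterior Inverse-Gamma(57/10, 1233/32)
obs 10: x=7 → posterior Inverse-Gamma(31/5, 2257/32)
obs 11: x=-3 → posterior Inverse-Gamma(67/10, 2321/32)
obs 12: x=-1/2 → posterior Inverse-Gamma(36/5, 2325/32)
obs 13: x=0 → posterior Inverse-Gamma(77/10, 2341/32)

k = 3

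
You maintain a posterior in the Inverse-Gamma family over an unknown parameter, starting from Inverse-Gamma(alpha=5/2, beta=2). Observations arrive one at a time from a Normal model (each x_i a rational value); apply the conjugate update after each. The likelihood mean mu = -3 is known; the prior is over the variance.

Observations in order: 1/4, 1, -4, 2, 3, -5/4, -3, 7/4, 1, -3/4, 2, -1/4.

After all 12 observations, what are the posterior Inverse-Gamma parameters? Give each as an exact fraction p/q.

alpha=17/2, beta=2749/32

obs 1: x=1/4 → posterior Inverse-Gamma(3, 233/32)
obs 2: x=1 → posterior Inverse-Gamma(7/2, 489/32)
obs 3: x=-4 → posterior Inverse-Gamma(4, 505/32)
obs 4: x=2 → posterior Inverse-Gamma(9/2, 905/32)
obs 5: x=3 → posterior Inverse-Gamma(5, 1481/32)
obs 6: x=-5/4 → posterior Inverse-Gamma(11/2, 765/16)
obs 7: x=-3 → posterior Inverse-Gamma(6, 765/16)
obs 8: x=7/4 → posterior Inverse-Gamma(13/2, 1891/32)
obs 9: x=1 → posterior Inverse-Gamma(7, 2147/32)
obs 10: x=-3/4 → posterior Inverse-Gamma(15/2, 557/8)
obs 11: x=2 → posterior Inverse-Gamma(8, 657/8)
obs 12: x=-1/4 → posterior Inverse-Gamma(17/2, 2749/32)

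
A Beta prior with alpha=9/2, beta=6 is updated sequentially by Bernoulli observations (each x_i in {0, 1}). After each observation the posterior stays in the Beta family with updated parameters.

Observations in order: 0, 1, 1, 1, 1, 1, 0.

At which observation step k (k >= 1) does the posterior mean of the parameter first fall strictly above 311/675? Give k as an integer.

obs 1: x=0 → posterior Beta(9/2, 7)
obs 2: x=1 → posterior Beta(11/2, 7)
obs 3: x=1 → posterior Beta(13/2, 7)
obs 4: x=1 → posterior Beta(15/2, 7)
obs 5: x=1 → posterior Beta(17/2, 7)
obs 6: x=1 → posterior Beta(19/2, 7)
obs 7: x=0 → posterior Beta(19/2, 8)

k = 3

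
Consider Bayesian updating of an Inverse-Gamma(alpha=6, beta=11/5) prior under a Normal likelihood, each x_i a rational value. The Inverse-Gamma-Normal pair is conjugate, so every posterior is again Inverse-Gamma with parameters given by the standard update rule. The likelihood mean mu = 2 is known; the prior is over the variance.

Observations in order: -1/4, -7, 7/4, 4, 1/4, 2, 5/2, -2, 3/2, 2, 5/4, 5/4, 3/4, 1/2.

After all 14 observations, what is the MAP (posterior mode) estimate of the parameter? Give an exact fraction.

4761/1120

obs 1: x=-1/4 → posterior Inverse-Gamma(13/2, 757/160)
obs 2: x=-7 → posterior Inverse-Gamma(7, 7237/160)
obs 3: x=7/4 → posterior Inverse-Gamma(15/2, 3621/80)
obs 4: x=4 → posterior Inverse-Gamma(8, 3781/80)
obs 5: x=1/4 → posterior Inverse-Gamma(17/2, 7807/160)
obs 6: x=2 → posterior Inverse-Gamma(9, 7807/160)
obs 7: x=5/2 → posterior Inverse-Gamma(19/2, 7827/160)
obs 8: x=-2 → posterior Inverse-Gamma(10, 9107/160)
obs 9: x=3/2 → posterior Inverse-Gamma(21/2, 9127/160)
obs 10: x=2 → posterior Inverse-Gamma(11, 9127/160)
obs 11: x=5/4 → posterior Inverse-Gamma(23/2, 2293/40)
obs 12: x=5/4 → posterior Inverse-Gamma(12, 9217/160)
obs 13: x=3/4 → posterior Inverse-Gamma(25/2, 4671/80)
obs 14: x=1/2 → posterior Inverse-Gamma(13, 4761/80)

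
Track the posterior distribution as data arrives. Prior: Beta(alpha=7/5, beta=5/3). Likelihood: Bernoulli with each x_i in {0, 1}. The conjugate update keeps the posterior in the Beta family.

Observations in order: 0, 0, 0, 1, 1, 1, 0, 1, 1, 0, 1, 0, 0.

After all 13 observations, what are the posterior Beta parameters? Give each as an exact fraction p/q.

alpha=37/5, beta=26/3

obs 1: x=0 → posterior Beta(7/5, 8/3)
obs 2: x=0 → posterior Beta(7/5, 11/3)
obs 3: x=0 → posterior Beta(7/5, 14/3)
obs 4: x=1 → posterior Beta(12/5, 14/3)
obs 5: x=1 → posterior Beta(17/5, 14/3)
obs 6: x=1 → posterior Beta(22/5, 14/3)
obs 7: x=0 → posterior Beta(22/5, 17/3)
obs 8: x=1 → posterior Beta(27/5, 17/3)
obs 9: x=1 → posterior Beta(32/5, 17/3)
obs 10: x=0 → posterior Beta(32/5, 20/3)
obs 11: x=1 → posterior Beta(37/5, 20/3)
obs 12: x=0 → posterior Beta(37/5, 23/3)
obs 13: x=0 → posterior Beta(37/5, 26/3)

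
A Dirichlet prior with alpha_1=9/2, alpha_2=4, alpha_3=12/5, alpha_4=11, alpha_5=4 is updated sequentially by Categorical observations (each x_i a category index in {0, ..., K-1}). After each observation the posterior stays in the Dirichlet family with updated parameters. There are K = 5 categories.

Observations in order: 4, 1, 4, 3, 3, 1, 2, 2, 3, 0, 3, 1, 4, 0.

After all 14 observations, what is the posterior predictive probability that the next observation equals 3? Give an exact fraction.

obs 1: x=4 → posterior Dirichlet(9/2, 4, 12/5, 11, 5)
obs 2: x=1 → posterior Dirichlet(9/2, 5, 12/5, 11, 5)
obs 3: x=4 → posterior Dirichlet(9/2, 5, 12/5, 11, 6)
obs 4: x=3 → posterior Dirichlet(9/2, 5, 12/5, 12, 6)
obs 5: x=3 → posterior Dirichlet(9/2, 5, 12/5, 13, 6)
obs 6: x=1 → posterior Dirichlet(9/2, 6, 12/5, 13, 6)
obs 7: x=2 → posterior Dirichlet(9/2, 6, 17/5, 13, 6)
obs 8: x=2 → posterior Dirichlet(9/2, 6, 22/5, 13, 6)
obs 9: x=3 → posterior Dirichlet(9/2, 6, 22/5, 14, 6)
obs 10: x=0 → posterior Dirichlet(11/2, 6, 22/5, 14, 6)
obs 11: x=3 → posterior Dirichlet(11/2, 6, 22/5, 15, 6)
obs 12: x=1 → posterior Dirichlet(11/2, 7, 22/5, 15, 6)
obs 13: x=4 → posterior Dirichlet(11/2, 7, 22/5, 15, 7)
obs 14: x=0 → posterior Dirichlet(13/2, 7, 22/5, 15, 7)

50/133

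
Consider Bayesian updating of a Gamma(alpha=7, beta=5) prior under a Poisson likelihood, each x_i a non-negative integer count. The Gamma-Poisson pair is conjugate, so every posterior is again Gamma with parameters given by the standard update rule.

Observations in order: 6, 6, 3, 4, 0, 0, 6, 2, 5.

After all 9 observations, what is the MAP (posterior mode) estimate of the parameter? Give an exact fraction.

19/7

obs 1: x=6 → posterior Gamma(13, 6)
obs 2: x=6 → posterior Gamma(19, 7)
obs 3: x=3 → posterior Gamma(22, 8)
obs 4: x=4 → posterior Gamma(26, 9)
obs 5: x=0 → posterior Gamma(26, 10)
obs 6: x=0 → posterior Gamma(26, 11)
obs 7: x=6 → posterior Gamma(32, 12)
obs 8: x=2 → posterior Gamma(34, 13)
obs 9: x=5 → posterior Gamma(39, 14)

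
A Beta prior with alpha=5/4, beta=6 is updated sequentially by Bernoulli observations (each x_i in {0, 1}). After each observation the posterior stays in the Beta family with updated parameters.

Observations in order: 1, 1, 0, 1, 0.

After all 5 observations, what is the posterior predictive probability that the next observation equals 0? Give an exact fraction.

32/49

obs 1: x=1 → posterior Beta(9/4, 6)
obs 2: x=1 → posterior Beta(13/4, 6)
obs 3: x=0 → posterior Beta(13/4, 7)
obs 4: x=1 → posterior Beta(17/4, 7)
obs 5: x=0 → posterior Beta(17/4, 8)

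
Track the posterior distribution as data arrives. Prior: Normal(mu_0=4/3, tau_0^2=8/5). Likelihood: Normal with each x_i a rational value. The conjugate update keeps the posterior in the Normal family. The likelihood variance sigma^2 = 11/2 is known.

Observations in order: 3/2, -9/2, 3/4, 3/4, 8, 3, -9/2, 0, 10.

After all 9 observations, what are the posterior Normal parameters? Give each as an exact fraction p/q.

obs 1: x=3/2 → posterior Normal(292/213, 88/71)
obs 2: x=-9/2 → posterior Normal(76/261, 88/87)
obs 3: x=3/4 → posterior Normal(112/309, 88/103)
obs 4: x=3/4 → posterior Normal(148/357, 88/119)
obs 5: x=8 → posterior Normal(532/405, 88/135)
obs 6: x=3 → posterior Normal(676/453, 88/151)
obs 7: x=-9/2 → posterior Normal(460/501, 88/167)
obs 8: x=0 → posterior Normal(460/549, 88/183)
obs 9: x=10 → posterior Normal(940/597, 88/199)

mu_0=940/597, tau_0^2=88/199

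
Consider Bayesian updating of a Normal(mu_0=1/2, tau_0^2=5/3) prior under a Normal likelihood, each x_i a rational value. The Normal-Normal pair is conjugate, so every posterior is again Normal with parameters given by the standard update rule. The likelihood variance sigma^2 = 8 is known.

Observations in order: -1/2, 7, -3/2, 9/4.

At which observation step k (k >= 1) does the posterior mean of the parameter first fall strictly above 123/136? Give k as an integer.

obs 1: x=-1/2 → posterior Normal(19/58, 40/29)
obs 2: x=7 → posterior Normal(89/68, 20/17)
obs 3: x=-3/2 → posterior Normal(37/39, 40/39)
obs 4: x=9/4 → posterior Normal(193/176, 10/11)

k = 2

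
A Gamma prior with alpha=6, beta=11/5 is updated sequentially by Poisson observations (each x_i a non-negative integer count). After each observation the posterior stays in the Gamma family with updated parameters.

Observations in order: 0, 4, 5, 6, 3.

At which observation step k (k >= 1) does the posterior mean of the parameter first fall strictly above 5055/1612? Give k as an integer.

k = 4

obs 1: x=0 → posterior Gamma(6, 16/5)
obs 2: x=4 → posterior Gamma(10, 21/5)
obs 3: x=5 → posterior Gamma(15, 26/5)
obs 4: x=6 → posterior Gamma(21, 31/5)
obs 5: x=3 → posterior Gamma(24, 36/5)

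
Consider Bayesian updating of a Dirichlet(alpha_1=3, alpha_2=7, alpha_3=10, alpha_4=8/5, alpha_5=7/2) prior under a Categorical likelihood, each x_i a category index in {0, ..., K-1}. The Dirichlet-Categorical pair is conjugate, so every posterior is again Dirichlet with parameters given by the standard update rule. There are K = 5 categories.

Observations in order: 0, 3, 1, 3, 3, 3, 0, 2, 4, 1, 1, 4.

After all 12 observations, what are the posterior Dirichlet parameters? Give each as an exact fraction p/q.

obs 1: x=0 → posterior Dirichlet(4, 7, 10, 8/5, 7/2)
obs 2: x=3 → posterior Dirichlet(4, 7, 10, 13/5, 7/2)
obs 3: x=1 → posterior Dirichlet(4, 8, 10, 13/5, 7/2)
obs 4: x=3 → posterior Dirichlet(4, 8, 10, 18/5, 7/2)
obs 5: x=3 → posterior Dirichlet(4, 8, 10, 23/5, 7/2)
obs 6: x=3 → posterior Dirichlet(4, 8, 10, 28/5, 7/2)
obs 7: x=0 → posterior Dirichlet(5, 8, 10, 28/5, 7/2)
obs 8: x=2 → posterior Dirichlet(5, 8, 11, 28/5, 7/2)
obs 9: x=4 → posterior Dirichlet(5, 8, 11, 28/5, 9/2)
obs 10: x=1 → posterior Dirichlet(5, 9, 11, 28/5, 9/2)
obs 11: x=1 → posterior Dirichlet(5, 10, 11, 28/5, 9/2)
obs 12: x=4 → posterior Dirichlet(5, 10, 11, 28/5, 11/2)

alpha_1=5, alpha_2=10, alpha_3=11, alpha_4=28/5, alpha_5=11/2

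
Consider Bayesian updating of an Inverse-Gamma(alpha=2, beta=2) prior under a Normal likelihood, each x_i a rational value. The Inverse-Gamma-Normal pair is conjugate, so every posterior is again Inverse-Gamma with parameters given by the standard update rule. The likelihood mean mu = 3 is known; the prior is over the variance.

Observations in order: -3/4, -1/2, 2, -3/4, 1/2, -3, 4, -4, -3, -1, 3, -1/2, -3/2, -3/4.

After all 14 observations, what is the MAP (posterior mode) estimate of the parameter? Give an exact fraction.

obs 1: x=-3/4 → posterior Inverse-Gamma(5/2, 289/32)
obs 2: x=-1/2 → posterior Inverse-Gamma(3, 485/32)
obs 3: x=2 → posterior Inverse-Gamma(7/2, 501/32)
obs 4: x=-3/4 → posterior Inverse-Gamma(4, 363/16)
obs 5: x=1/2 → posterior Inverse-Gamma(9/2, 413/16)
obs 6: x=-3 → posterior Inverse-Gamma(5, 701/16)
obs 7: x=4 → posterior Inverse-Gamma(11/2, 709/16)
obs 8: x=-4 → posterior Inverse-Gamma(6, 1101/16)
obs 9: x=-3 → posterior Inverse-Gamma(13/2, 1389/16)
obs 10: x=-1 → posterior Inverse-Gamma(7, 1517/16)
obs 11: x=3 → posterior Inverse-Gamma(15/2, 1517/16)
obs 12: x=-1/2 → posterior Inverse-Gamma(8, 1615/16)
obs 13: x=-3/2 → posterior Inverse-Gamma(17/2, 1777/16)
obs 14: x=-3/4 → posterior Inverse-Gamma(9, 3779/32)

3779/320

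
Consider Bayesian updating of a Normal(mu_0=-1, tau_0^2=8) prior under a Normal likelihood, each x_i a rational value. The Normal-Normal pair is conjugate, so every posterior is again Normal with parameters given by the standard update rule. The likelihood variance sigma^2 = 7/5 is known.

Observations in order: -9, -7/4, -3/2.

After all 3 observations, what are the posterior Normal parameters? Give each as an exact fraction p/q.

obs 1: x=-9 → posterior Normal(-367/47, 56/47)
obs 2: x=-7/4 → posterior Normal(-437/87, 56/87)
obs 3: x=-3/2 → posterior Normal(-497/127, 56/127)

mu_0=-497/127, tau_0^2=56/127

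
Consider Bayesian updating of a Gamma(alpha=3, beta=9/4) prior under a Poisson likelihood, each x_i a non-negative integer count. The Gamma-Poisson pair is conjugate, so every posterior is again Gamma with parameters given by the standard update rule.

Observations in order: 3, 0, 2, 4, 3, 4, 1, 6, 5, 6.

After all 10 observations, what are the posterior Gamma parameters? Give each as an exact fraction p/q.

alpha=37, beta=49/4

obs 1: x=3 → posterior Gamma(6, 13/4)
obs 2: x=0 → posterior Gamma(6, 17/4)
obs 3: x=2 → posterior Gamma(8, 21/4)
obs 4: x=4 → posterior Gamma(12, 25/4)
obs 5: x=3 → posterior Gamma(15, 29/4)
obs 6: x=4 → posterior Gamma(19, 33/4)
obs 7: x=1 → posterior Gamma(20, 37/4)
obs 8: x=6 → posterior Gamma(26, 41/4)
obs 9: x=5 → posterior Gamma(31, 45/4)
obs 10: x=6 → posterior Gamma(37, 49/4)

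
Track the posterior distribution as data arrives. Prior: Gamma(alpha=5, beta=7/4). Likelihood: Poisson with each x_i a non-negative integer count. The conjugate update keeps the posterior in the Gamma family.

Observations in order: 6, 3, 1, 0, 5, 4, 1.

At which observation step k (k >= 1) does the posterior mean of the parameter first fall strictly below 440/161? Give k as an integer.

obs 1: x=6 → posterior Gamma(11, 11/4)
obs 2: x=3 → posterior Gamma(14, 15/4)
obs 3: x=1 → posterior Gamma(15, 19/4)
obs 4: x=0 → posterior Gamma(15, 23/4)
obs 5: x=5 → posterior Gamma(20, 27/4)
obs 6: x=4 → posterior Gamma(24, 31/4)
obs 7: x=1 → posterior Gamma(25, 35/4)

k = 4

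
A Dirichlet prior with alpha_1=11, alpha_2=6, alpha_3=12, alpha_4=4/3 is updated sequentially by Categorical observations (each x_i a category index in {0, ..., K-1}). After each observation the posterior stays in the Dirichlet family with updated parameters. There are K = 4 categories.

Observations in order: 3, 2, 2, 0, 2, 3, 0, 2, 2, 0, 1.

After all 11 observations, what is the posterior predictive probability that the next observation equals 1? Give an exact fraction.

21/124

obs 1: x=3 → posterior Dirichlet(11, 6, 12, 7/3)
obs 2: x=2 → posterior Dirichlet(11, 6, 13, 7/3)
obs 3: x=2 → posterior Dirichlet(11, 6, 14, 7/3)
obs 4: x=0 → posterior Dirichlet(12, 6, 14, 7/3)
obs 5: x=2 → posterior Dirichlet(12, 6, 15, 7/3)
obs 6: x=3 → posterior Dirichlet(12, 6, 15, 10/3)
obs 7: x=0 → posterior Dirichlet(13, 6, 15, 10/3)
obs 8: x=2 → posterior Dirichlet(13, 6, 16, 10/3)
obs 9: x=2 → posterior Dirichlet(13, 6, 17, 10/3)
obs 10: x=0 → posterior Dirichlet(14, 6, 17, 10/3)
obs 11: x=1 → posterior Dirichlet(14, 7, 17, 10/3)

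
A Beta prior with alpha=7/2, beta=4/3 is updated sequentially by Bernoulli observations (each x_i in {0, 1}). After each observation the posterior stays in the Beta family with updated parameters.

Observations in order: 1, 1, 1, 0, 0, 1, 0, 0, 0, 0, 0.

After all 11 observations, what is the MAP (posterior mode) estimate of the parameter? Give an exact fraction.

39/83

obs 1: x=1 → posterior Beta(9/2, 4/3)
obs 2: x=1 → posterior Beta(11/2, 4/3)
obs 3: x=1 → posterior Beta(13/2, 4/3)
obs 4: x=0 → posterior Beta(13/2, 7/3)
obs 5: x=0 → posterior Beta(13/2, 10/3)
obs 6: x=1 → posterior Beta(15/2, 10/3)
obs 7: x=0 → posterior Beta(15/2, 13/3)
obs 8: x=0 → posterior Beta(15/2, 16/3)
obs 9: x=0 → posterior Beta(15/2, 19/3)
obs 10: x=0 → posterior Beta(15/2, 22/3)
obs 11: x=0 → posterior Beta(15/2, 25/3)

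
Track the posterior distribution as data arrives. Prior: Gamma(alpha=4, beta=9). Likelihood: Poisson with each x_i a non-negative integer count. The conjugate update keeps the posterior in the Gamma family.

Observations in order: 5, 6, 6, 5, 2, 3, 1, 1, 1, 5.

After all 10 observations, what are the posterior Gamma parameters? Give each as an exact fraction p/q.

obs 1: x=5 → posterior Gamma(9, 10)
obs 2: x=6 → posterior Gamma(15, 11)
obs 3: x=6 → posterior Gamma(21, 12)
obs 4: x=5 → posterior Gamma(26, 13)
obs 5: x=2 → posterior Gamma(28, 14)
obs 6: x=3 → posterior Gamma(31, 15)
obs 7: x=1 → posterior Gamma(32, 16)
obs 8: x=1 → posterior Gamma(33, 17)
obs 9: x=1 → posterior Gamma(34, 18)
obs 10: x=5 → posterior Gamma(39, 19)

alpha=39, beta=19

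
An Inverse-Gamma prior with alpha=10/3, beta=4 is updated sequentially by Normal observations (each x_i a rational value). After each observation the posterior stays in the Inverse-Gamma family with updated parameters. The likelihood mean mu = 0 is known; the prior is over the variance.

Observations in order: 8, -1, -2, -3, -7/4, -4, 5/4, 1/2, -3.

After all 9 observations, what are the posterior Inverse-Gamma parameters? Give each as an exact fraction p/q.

alpha=47/6, beta=927/16

obs 1: x=8 → posterior Inverse-Gamma(23/6, 36)
obs 2: x=-1 → posterior Inverse-Gamma(13/3, 73/2)
obs 3: x=-2 → posterior Inverse-Gamma(29/6, 77/2)
obs 4: x=-3 → posterior Inverse-Gamma(16/3, 43)
obs 5: x=-7/4 → posterior Inverse-Gamma(35/6, 1425/32)
obs 6: x=-4 → posterior Inverse-Gamma(19/3, 1681/32)
obs 7: x=5/4 → posterior Inverse-Gamma(41/6, 853/16)
obs 8: x=1/2 → posterior Inverse-Gamma(22/3, 855/16)
obs 9: x=-3 → posterior Inverse-Gamma(47/6, 927/16)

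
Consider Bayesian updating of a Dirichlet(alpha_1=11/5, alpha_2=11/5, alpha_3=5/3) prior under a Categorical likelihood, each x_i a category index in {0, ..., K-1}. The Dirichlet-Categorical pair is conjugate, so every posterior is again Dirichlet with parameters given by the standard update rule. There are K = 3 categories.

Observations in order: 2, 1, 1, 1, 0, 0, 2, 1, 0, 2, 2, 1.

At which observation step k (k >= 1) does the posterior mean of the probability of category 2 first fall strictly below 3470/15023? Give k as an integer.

obs 1: x=2 → posterior Dirichlet(11/5, 11/5, 8/3)
obs 2: x=1 → posterior Dirichlet(11/5, 16/5, 8/3)
obs 3: x=1 → posterior Dirichlet(11/5, 21/5, 8/3)
obs 4: x=1 → posterior Dirichlet(11/5, 26/5, 8/3)
obs 5: x=0 → posterior Dirichlet(16/5, 26/5, 8/3)
obs 6: x=0 → posterior Dirichlet(21/5, 26/5, 8/3)
obs 7: x=2 → posterior Dirichlet(21/5, 26/5, 11/3)
obs 8: x=1 → posterior Dirichlet(21/5, 31/5, 11/3)
obs 9: x=0 → posterior Dirichlet(26/5, 31/5, 11/3)
obs 10: x=2 → posterior Dirichlet(26/5, 31/5, 14/3)
obs 11: x=2 → posterior Dirichlet(26/5, 31/5, 17/3)
obs 12: x=1 → posterior Dirichlet(26/5, 36/5, 17/3)

k = 6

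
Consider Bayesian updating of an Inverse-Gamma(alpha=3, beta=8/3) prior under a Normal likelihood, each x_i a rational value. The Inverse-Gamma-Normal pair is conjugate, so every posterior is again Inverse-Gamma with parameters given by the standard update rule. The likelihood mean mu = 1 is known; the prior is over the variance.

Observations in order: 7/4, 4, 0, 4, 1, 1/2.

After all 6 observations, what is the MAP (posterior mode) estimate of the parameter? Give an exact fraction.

obs 1: x=7/4 → posterior Inverse-Gamma(7/2, 283/96)
obs 2: x=4 → posterior Inverse-Gamma(4, 715/96)
obs 3: x=0 → posterior Inverse-Gamma(9/2, 763/96)
obs 4: x=4 → posterior Inverse-Gamma(5, 1195/96)
obs 5: x=1 → posterior Inverse-Gamma(11/2, 1195/96)
obs 6: x=1/2 → posterior Inverse-Gamma(6, 1207/96)

1207/672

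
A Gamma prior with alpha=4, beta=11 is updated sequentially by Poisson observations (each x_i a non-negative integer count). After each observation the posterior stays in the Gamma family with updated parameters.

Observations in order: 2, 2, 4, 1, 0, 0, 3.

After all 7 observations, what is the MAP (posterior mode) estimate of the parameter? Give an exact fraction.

5/6

obs 1: x=2 → posterior Gamma(6, 12)
obs 2: x=2 → posterior Gamma(8, 13)
obs 3: x=4 → posterior Gamma(12, 14)
obs 4: x=1 → posterior Gamma(13, 15)
obs 5: x=0 → posterior Gamma(13, 16)
obs 6: x=0 → posterior Gamma(13, 17)
obs 7: x=3 → posterior Gamma(16, 18)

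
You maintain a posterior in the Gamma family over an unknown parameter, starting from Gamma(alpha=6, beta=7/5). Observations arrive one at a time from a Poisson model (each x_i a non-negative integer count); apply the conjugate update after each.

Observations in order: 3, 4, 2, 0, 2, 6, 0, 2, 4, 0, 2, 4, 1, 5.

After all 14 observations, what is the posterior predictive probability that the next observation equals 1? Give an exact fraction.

obs 1: x=3 → posterior Gamma(9, 12/5)
obs 2: x=4 → posterior Gamma(13, 17/5)
obs 3: x=2 → posterior Gamma(15, 22/5)
obs 4: x=0 → posterior Gamma(15, 27/5)
obs 5: x=2 → posterior Gamma(17, 32/5)
obs 6: x=6 → posterior Gamma(23, 37/5)
obs 7: x=0 → posterior Gamma(23, 42/5)
obs 8: x=2 → posterior Gamma(25, 47/5)
obs 9: x=4 → posterior Gamma(29, 52/5)
obs 10: x=0 → posterior Gamma(29, 57/5)
obs 11: x=2 → posterior Gamma(31, 62/5)
obs 12: x=4 → posterior Gamma(35, 67/5)
obs 13: x=1 → posterior Gamma(36, 72/5)
obs 14: x=5 → posterior Gamma(41, 77/5)

1109404022980779112419581102102219109052669741268741405187639145849688810724385/5853261720110557001995104068535086801083841444372108711928165480014294143729664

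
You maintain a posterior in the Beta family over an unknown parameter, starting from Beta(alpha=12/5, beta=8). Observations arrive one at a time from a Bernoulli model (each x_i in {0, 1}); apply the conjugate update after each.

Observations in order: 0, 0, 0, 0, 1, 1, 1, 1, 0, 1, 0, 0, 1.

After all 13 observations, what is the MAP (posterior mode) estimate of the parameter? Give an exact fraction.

37/107

obs 1: x=0 → posterior Beta(12/5, 9)
obs 2: x=0 → posterior Beta(12/5, 10)
obs 3: x=0 → posterior Beta(12/5, 11)
obs 4: x=0 → posterior Beta(12/5, 12)
obs 5: x=1 → posterior Beta(17/5, 12)
obs 6: x=1 → posterior Beta(22/5, 12)
obs 7: x=1 → posterior Beta(27/5, 12)
obs 8: x=1 → posterior Beta(32/5, 12)
obs 9: x=0 → posterior Beta(32/5, 13)
obs 10: x=1 → posterior Beta(37/5, 13)
obs 11: x=0 → posterior Beta(37/5, 14)
obs 12: x=0 → posterior Beta(37/5, 15)
obs 13: x=1 → posterior Beta(42/5, 15)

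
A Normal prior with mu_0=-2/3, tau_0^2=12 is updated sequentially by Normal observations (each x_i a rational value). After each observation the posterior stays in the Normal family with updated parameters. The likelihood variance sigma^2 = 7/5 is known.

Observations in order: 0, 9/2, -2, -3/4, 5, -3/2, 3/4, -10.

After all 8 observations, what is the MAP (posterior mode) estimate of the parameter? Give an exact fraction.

obs 1: x=0 → posterior Normal(-14/201, 84/67)
obs 2: x=9/2 → posterior Normal(796/381, 84/127)
obs 3: x=-2 → posterior Normal(436/561, 84/187)
obs 4: x=-3/4 → posterior Normal(301/741, 84/247)
obs 5: x=5 → posterior Normal(1201/921, 84/307)
obs 6: x=-3/2 → posterior Normal(931/1101, 84/367)
obs 7: x=3/4 → posterior Normal(1066/1281, 12/61)
obs 8: x=-10 → posterior Normal(-734/1461, 84/487)

-734/1461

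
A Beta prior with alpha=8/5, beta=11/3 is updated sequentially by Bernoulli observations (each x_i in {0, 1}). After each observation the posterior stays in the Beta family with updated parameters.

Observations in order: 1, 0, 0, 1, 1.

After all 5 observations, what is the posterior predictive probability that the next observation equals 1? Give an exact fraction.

obs 1: x=1 → posterior Beta(13/5, 11/3)
obs 2: x=0 → posterior Beta(13/5, 14/3)
obs 3: x=0 → posterior Beta(13/5, 17/3)
obs 4: x=1 → posterior Beta(18/5, 17/3)
obs 5: x=1 → posterior Beta(23/5, 17/3)

69/154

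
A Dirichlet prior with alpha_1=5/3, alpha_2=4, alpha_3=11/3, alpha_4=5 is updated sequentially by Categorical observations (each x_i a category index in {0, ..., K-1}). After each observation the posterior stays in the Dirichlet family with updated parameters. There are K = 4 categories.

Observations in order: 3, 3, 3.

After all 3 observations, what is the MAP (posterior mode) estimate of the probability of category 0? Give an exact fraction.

obs 1: x=3 → posterior Dirichlet(5/3, 4, 11/3, 6)
obs 2: x=3 → posterior Dirichlet(5/3, 4, 11/3, 7)
obs 3: x=3 → posterior Dirichlet(5/3, 4, 11/3, 8)

1/20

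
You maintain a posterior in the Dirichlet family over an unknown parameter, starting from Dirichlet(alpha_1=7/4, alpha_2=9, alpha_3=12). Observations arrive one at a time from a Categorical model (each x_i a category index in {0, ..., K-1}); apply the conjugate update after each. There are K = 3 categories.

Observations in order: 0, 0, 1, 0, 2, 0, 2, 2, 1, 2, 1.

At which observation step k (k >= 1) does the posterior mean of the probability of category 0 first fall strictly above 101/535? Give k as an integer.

obs 1: x=0 → posterior Dirichlet(11/4, 9, 12)
obs 2: x=0 → posterior Dirichlet(15/4, 9, 12)
obs 3: x=1 → posterior Dirichlet(15/4, 10, 12)
obs 4: x=0 → posterior Dirichlet(19/4, 10, 12)
obs 5: x=2 → posterior Dirichlet(19/4, 10, 13)
obs 6: x=0 → posterior Dirichlet(23/4, 10, 13)
obs 7: x=2 → posterior Dirichlet(23/4, 10, 14)
obs 8: x=2 → posterior Dirichlet(23/4, 10, 15)
obs 9: x=1 → posterior Dirichlet(23/4, 11, 15)
obs 10: x=2 → posterior Dirichlet(23/4, 11, 16)
obs 11: x=1 → posterior Dirichlet(23/4, 12, 16)

k = 6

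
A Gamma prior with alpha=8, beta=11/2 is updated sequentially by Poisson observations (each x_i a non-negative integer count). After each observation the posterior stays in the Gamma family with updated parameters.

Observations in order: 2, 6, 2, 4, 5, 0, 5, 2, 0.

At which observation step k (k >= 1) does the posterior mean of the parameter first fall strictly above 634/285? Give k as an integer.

k = 4

obs 1: x=2 → posterior Gamma(10, 13/2)
obs 2: x=6 → posterior Gamma(16, 15/2)
obs 3: x=2 → posterior Gamma(18, 17/2)
obs 4: x=4 → posterior Gamma(22, 19/2)
obs 5: x=5 → posterior Gamma(27, 21/2)
obs 6: x=0 → posterior Gamma(27, 23/2)
obs 7: x=5 → posterior Gamma(32, 25/2)
obs 8: x=2 → posterior Gamma(34, 27/2)
obs 9: x=0 → posterior Gamma(34, 29/2)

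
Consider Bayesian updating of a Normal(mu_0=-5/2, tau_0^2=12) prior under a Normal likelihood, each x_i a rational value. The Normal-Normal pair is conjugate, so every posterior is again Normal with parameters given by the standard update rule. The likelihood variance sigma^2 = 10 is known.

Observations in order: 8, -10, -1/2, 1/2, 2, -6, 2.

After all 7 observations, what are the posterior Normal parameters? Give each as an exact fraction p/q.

obs 1: x=8 → posterior Normal(71/22, 60/11)
obs 2: x=-10 → posterior Normal(-49/34, 60/17)
obs 3: x=-1/2 → posterior Normal(-55/46, 60/23)
obs 4: x=1/2 → posterior Normal(-49/58, 60/29)
obs 5: x=2 → posterior Normal(-5/14, 12/7)
obs 6: x=-6 → posterior Normal(-97/82, 60/41)
obs 7: x=2 → posterior Normal(-73/94, 60/47)

mu_0=-73/94, tau_0^2=60/47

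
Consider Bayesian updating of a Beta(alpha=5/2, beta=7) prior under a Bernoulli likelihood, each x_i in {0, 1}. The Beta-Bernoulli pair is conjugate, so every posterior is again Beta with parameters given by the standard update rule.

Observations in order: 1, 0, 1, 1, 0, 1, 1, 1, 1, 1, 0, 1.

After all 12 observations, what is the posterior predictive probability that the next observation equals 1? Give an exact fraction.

23/43

obs 1: x=1 → posterior Beta(7/2, 7)
obs 2: x=0 → posterior Beta(7/2, 8)
obs 3: x=1 → posterior Beta(9/2, 8)
obs 4: x=1 → posterior Beta(11/2, 8)
obs 5: x=0 → posterior Beta(11/2, 9)
obs 6: x=1 → posterior Beta(13/2, 9)
obs 7: x=1 → posterior Beta(15/2, 9)
obs 8: x=1 → posterior Beta(17/2, 9)
obs 9: x=1 → posterior Beta(19/2, 9)
obs 10: x=1 → posterior Beta(21/2, 9)
obs 11: x=0 → posterior Beta(21/2, 10)
obs 12: x=1 → posterior Beta(23/2, 10)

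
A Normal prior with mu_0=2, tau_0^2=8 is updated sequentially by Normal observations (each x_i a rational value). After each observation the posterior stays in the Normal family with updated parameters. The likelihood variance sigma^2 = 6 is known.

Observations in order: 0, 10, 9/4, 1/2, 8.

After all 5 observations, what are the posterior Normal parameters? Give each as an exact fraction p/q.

mu_0=89/23, tau_0^2=24/23

obs 1: x=0 → posterior Normal(6/7, 24/7)
obs 2: x=10 → posterior Normal(46/11, 24/11)
obs 3: x=9/4 → posterior Normal(11/3, 8/5)
obs 4: x=1/2 → posterior Normal(3, 24/19)
obs 5: x=8 → posterior Normal(89/23, 24/23)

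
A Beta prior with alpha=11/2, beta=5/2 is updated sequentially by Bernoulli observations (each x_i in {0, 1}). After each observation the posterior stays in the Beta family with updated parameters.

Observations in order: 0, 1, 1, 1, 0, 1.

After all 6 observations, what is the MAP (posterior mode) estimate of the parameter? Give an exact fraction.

obs 1: x=0 → posterior Beta(11/2, 7/2)
obs 2: x=1 → posterior Beta(13/2, 7/2)
obs 3: x=1 → posterior Beta(15/2, 7/2)
obs 4: x=1 → posterior Beta(17/2, 7/2)
obs 5: x=0 → posterior Beta(17/2, 9/2)
obs 6: x=1 → posterior Beta(19/2, 9/2)

17/24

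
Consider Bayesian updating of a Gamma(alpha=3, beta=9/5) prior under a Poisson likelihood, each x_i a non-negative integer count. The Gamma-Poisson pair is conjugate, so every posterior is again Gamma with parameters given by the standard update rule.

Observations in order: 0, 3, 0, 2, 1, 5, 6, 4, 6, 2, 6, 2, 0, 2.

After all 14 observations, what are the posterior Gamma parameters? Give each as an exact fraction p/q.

alpha=42, beta=79/5

obs 1: x=0 → posterior Gamma(3, 14/5)
obs 2: x=3 → posterior Gamma(6, 19/5)
obs 3: x=0 → posterior Gamma(6, 24/5)
obs 4: x=2 → posterior Gamma(8, 29/5)
obs 5: x=1 → posterior Gamma(9, 34/5)
obs 6: x=5 → posterior Gamma(14, 39/5)
obs 7: x=6 → posterior Gamma(20, 44/5)
obs 8: x=4 → posterior Gamma(24, 49/5)
obs 9: x=6 → posterior Gamma(30, 54/5)
obs 10: x=2 → posterior Gamma(32, 59/5)
obs 11: x=6 → posterior Gamma(38, 64/5)
obs 12: x=2 → posterior Gamma(40, 69/5)
obs 13: x=0 → posterior Gamma(40, 74/5)
obs 14: x=2 → posterior Gamma(42, 79/5)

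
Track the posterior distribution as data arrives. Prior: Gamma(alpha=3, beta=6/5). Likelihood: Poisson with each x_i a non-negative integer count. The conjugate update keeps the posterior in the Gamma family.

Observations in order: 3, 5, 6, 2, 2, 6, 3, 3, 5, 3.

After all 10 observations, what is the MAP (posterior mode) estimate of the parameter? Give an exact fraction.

obs 1: x=3 → posterior Gamma(6, 11/5)
obs 2: x=5 → posterior Gamma(11, 16/5)
obs 3: x=6 → posterior Gamma(17, 21/5)
obs 4: x=2 → posterior Gamma(19, 26/5)
obs 5: x=2 → posterior Gamma(21, 31/5)
obs 6: x=6 → posterior Gamma(27, 36/5)
obs 7: x=3 → posterior Gamma(30, 41/5)
obs 8: x=3 → posterior Gamma(33, 46/5)
obs 9: x=5 → posterior Gamma(38, 51/5)
obs 10: x=3 → posterior Gamma(41, 56/5)

25/7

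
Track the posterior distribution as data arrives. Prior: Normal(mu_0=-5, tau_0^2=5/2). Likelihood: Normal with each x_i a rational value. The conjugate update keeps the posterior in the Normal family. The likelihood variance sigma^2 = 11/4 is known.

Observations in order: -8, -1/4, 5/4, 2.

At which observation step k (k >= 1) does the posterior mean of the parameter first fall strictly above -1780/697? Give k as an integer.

obs 1: x=-8 → posterior Normal(-45/7, 55/42)
obs 2: x=-1/4 → posterior Normal(-275/62, 55/62)
obs 3: x=5/4 → posterior Normal(-125/41, 55/82)
obs 4: x=2 → posterior Normal(-35/17, 55/102)

k = 4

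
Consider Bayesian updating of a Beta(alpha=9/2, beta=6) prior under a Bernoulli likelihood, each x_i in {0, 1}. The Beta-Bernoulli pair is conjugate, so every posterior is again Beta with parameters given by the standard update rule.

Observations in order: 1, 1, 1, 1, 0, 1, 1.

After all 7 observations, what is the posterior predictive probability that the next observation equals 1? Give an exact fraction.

obs 1: x=1 → posterior Beta(11/2, 6)
obs 2: x=1 → posterior Beta(13/2, 6)
obs 3: x=1 → posterior Beta(15/2, 6)
obs 4: x=1 → posterior Beta(17/2, 6)
obs 5: x=0 → posterior Beta(17/2, 7)
obs 6: x=1 → posterior Beta(19/2, 7)
obs 7: x=1 → posterior Beta(21/2, 7)

3/5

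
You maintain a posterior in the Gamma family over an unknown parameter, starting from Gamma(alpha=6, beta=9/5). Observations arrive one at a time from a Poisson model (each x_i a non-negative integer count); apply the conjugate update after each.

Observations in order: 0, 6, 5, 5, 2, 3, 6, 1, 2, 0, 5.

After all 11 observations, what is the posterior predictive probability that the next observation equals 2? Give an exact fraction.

obs 1: x=0 → posterior Gamma(6, 14/5)
obs 2: x=6 → posterior Gamma(12, 19/5)
obs 3: x=5 → posterior Gamma(17, 24/5)
obs 4: x=5 → posterior Gamma(22, 29/5)
obs 5: x=2 → posterior Gamma(24, 34/5)
obs 6: x=3 → posterior Gamma(27, 39/5)
obs 7: x=6 → posterior Gamma(33, 44/5)
obs 8: x=1 → posterior Gamma(34, 49/5)
obs 9: x=2 → posterior Gamma(36, 54/5)
obs 10: x=0 → posterior Gamma(36, 59/5)
obs 11: x=5 → posterior Gamma(41, 64/5)

811336172146234084144650212341148182467980605445284225569441567633571001139200/3920935038069989281408804828388156982278820075976491986466164730995408562347103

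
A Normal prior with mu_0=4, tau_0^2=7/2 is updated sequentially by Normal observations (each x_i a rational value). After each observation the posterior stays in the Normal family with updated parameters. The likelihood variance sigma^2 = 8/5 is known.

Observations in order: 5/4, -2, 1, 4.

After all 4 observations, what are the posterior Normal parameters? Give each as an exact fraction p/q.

obs 1: x=5/4 → posterior Normal(431/204, 56/51)
obs 2: x=-2 → posterior Normal(151/344, 28/43)
obs 3: x=1 → posterior Normal(291/484, 56/121)
obs 4: x=4 → posterior Normal(851/624, 14/39)

mu_0=851/624, tau_0^2=14/39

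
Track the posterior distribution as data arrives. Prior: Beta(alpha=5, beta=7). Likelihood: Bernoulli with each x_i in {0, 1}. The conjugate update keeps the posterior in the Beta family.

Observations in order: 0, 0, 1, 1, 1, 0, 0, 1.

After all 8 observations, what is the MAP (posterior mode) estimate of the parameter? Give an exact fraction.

4/9

obs 1: x=0 → posterior Beta(5, 8)
obs 2: x=0 → posterior Beta(5, 9)
obs 3: x=1 → posterior Beta(6, 9)
obs 4: x=1 → posterior Beta(7, 9)
obs 5: x=1 → posterior Beta(8, 9)
obs 6: x=0 → posterior Beta(8, 10)
obs 7: x=0 → posterior Beta(8, 11)
obs 8: x=1 → posterior Beta(9, 11)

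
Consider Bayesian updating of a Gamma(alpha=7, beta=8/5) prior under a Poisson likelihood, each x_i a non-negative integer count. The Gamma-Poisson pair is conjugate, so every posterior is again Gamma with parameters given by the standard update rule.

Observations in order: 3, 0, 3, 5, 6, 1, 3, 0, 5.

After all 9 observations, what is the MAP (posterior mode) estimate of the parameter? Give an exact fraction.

obs 1: x=3 → posterior Gamma(10, 13/5)
obs 2: x=0 → posterior Gamma(10, 18/5)
obs 3: x=3 → posterior Gamma(13, 23/5)
obs 4: x=5 → posterior Gamma(18, 28/5)
obs 5: x=6 → posterior Gamma(24, 33/5)
obs 6: x=1 → posterior Gamma(25, 38/5)
obs 7: x=3 → posterior Gamma(28, 43/5)
obs 8: x=0 → posterior Gamma(28, 48/5)
obs 9: x=5 → posterior Gamma(33, 53/5)

160/53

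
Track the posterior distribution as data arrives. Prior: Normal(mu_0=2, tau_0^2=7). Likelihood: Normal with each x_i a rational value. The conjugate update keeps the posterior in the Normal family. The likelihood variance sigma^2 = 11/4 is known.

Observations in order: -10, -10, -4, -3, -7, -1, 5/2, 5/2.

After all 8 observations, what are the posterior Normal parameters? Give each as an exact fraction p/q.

mu_0=-818/235, tau_0^2=77/235

obs 1: x=-10 → posterior Normal(-86/13, 77/39)
obs 2: x=-10 → posterior Normal(-538/67, 77/67)
obs 3: x=-4 → posterior Normal(-130/19, 77/95)
obs 4: x=-3 → posterior Normal(-734/123, 77/123)
obs 5: x=-7 → posterior Normal(-930/151, 77/151)
obs 6: x=-1 → posterior Normal(-958/179, 77/179)
obs 7: x=5/2 → posterior Normal(-296/69, 77/207)
obs 8: x=5/2 → posterior Normal(-818/235, 77/235)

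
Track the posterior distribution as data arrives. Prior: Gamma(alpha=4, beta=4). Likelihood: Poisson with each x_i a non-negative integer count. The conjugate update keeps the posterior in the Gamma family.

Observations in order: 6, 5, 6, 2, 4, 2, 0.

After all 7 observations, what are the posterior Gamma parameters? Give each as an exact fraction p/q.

obs 1: x=6 → posterior Gamma(10, 5)
obs 2: x=5 → posterior Gamma(15, 6)
obs 3: x=6 → posterior Gamma(21, 7)
obs 4: x=2 → posterior Gamma(23, 8)
obs 5: x=4 → posterior Gamma(27, 9)
obs 6: x=2 → posterior Gamma(29, 10)
obs 7: x=0 → posterior Gamma(29, 11)

alpha=29, beta=11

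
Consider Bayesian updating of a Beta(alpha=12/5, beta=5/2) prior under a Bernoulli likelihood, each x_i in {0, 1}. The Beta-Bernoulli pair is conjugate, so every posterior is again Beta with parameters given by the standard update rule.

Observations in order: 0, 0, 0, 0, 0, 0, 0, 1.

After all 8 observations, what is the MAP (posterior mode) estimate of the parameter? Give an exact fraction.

24/109

obs 1: x=0 → posterior Beta(12/5, 7/2)
obs 2: x=0 → posterior Beta(12/5, 9/2)
obs 3: x=0 → posterior Beta(12/5, 11/2)
obs 4: x=0 → posterior Beta(12/5, 13/2)
obs 5: x=0 → posterior Beta(12/5, 15/2)
obs 6: x=0 → posterior Beta(12/5, 17/2)
obs 7: x=0 → posterior Beta(12/5, 19/2)
obs 8: x=1 → posterior Beta(17/5, 19/2)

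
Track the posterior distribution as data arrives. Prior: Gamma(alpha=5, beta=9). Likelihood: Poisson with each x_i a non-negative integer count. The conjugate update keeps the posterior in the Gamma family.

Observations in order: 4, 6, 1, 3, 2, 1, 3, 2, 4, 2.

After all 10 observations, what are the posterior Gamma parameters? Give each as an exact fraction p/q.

alpha=33, beta=19

obs 1: x=4 → posterior Gamma(9, 10)
obs 2: x=6 → posterior Gamma(15, 11)
obs 3: x=1 → posterior Gamma(16, 12)
obs 4: x=3 → posterior Gamma(19, 13)
obs 5: x=2 → posterior Gamma(21, 14)
obs 6: x=1 → posterior Gamma(22, 15)
obs 7: x=3 → posterior Gamma(25, 16)
obs 8: x=2 → posterior Gamma(27, 17)
obs 9: x=4 → posterior Gamma(31, 18)
obs 10: x=2 → posterior Gamma(33, 19)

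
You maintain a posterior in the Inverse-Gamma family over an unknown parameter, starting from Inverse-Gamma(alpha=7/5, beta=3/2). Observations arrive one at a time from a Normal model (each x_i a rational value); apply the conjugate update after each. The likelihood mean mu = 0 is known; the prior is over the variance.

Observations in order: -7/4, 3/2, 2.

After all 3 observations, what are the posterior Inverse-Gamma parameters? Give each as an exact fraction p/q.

obs 1: x=-7/4 → posterior Inverse-Gamma(19/10, 97/32)
obs 2: x=3/2 → posterior Inverse-Gamma(12/5, 133/32)
obs 3: x=2 → posterior Inverse-Gamma(29/10, 197/32)

alpha=29/10, beta=197/32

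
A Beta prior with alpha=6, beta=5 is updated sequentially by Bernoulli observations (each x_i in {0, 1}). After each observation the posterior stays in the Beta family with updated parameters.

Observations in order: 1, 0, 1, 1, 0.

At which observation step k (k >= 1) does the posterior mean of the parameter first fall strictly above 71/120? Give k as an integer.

k = 4

obs 1: x=1 → posterior Beta(7, 5)
obs 2: x=0 → posterior Beta(7, 6)
obs 3: x=1 → posterior Beta(8, 6)
obs 4: x=1 → posterior Beta(9, 6)
obs 5: x=0 → posterior Beta(9, 7)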